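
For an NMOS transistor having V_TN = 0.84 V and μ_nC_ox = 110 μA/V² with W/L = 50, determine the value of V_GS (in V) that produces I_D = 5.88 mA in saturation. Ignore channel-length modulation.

k_n = μ_nC_ox · (W/L) = 5.5 mA/V².
In saturation I_D = ½ k_n (V_GS − V_TN)², so V_GS − V_TN = √(2 I_D / k_n) = √(2 × 5.88 / 5.5) = 1.46 V.
V_GS = 0.84 + 1.46 = 2.3 V.

V_GS = 2.30 V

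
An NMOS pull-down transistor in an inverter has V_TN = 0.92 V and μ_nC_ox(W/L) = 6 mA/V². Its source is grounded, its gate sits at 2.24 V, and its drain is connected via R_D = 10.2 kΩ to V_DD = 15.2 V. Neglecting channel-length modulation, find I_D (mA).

I_D = 1.47 mA

V_GS = V_G = 2.24 V, so V_ov = 2.24 − 0.92 = 1.32 V.
Assume saturation: I_D = ½ k_n V_ov² = 0.5 × 6 × 1.32² = 5.23 mA, giving V_DS = V_DD − I_D R_D = 15.2 − 5.23 × 10.2 = -38.1 V.
But -38.1 V < V_ov = 1.32 V, so the device is actually in triode.
In triode I_D = k_n[V_ov V_DS − ½ V_DS²] and I_D = (V_DD − V_DS)/R_D. Equating: 30.6 V_DS² − 81.78 V_DS + 15.2 = 0, giving V_DS = 0.201 V (the root below V_ov).
I_D = (15.2 − 0.201) / 10.2 = 1.47 mA.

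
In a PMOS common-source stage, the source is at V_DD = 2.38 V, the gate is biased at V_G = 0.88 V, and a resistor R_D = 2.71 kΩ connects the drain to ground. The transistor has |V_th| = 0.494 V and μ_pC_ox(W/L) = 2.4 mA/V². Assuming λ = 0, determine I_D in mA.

I_D = 0.739 mA

V_SG = V_DD − V_G = 2.38 − 0.88 = 1.5 V, so V_ov = 1.5 − 0.494 = 1.01 V.
Assume saturation: I_D = ½ k_p V_ov² = 0.5 × 2.4 × 1.01² = 1.21 mA, giving V_SD = V_DD − I_D R_D = 2.38 − 1.21 × 2.71 = -0.911 V.
But -0.911 V < V_ov = 1.01 V, so the device is actually in triode.
In triode I_D = k_p[V_ov V_SD − ½ V_SD²] and I_D = (V_DD − V_SD)/R_D. Equating: 3.25 V_SD² − 7.543 V_SD + 2.38 = 0, giving V_SD = 0.377 V (the root below V_ov).
I_D = (2.38 − 0.377) / 2.71 = 0.739 mA.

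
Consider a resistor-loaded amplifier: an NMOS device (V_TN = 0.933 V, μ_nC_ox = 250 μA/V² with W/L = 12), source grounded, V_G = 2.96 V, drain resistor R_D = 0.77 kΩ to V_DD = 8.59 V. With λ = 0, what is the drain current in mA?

V_GS = V_G = 2.96 V, so V_ov = 2.96 − 0.933 = 2.03 V.
k_n = μ_nC_ox · (W/L) = 3 mA/V².
Assume saturation: I_D = ½ k_n V_ov² = 0.5 × 3 × 2.03² = 6.16 mA, giving V_DS = V_DD − I_D R_D = 8.59 − 6.16 × 0.77 = 3.84 V.
V_DS = 3.84 V ≥ V_ov = 2.03 V, confirming saturation.

I_D = 6.16 mA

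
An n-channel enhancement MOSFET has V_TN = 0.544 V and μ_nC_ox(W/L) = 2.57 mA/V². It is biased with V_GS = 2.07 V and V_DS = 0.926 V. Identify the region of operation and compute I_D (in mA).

V_ov = V_GS − V_TN = 2.07 − 0.544 = 1.53 V.
Since V_DS = 0.926 V < V_ov = 1.53 V, the device is in the triode region.
I_D = k_n [V_ov · V_DS − ½ V_DS²] = 2.57 × [1.53 × 0.926 − 0.5 × 0.926²] = 2.53 mA.

Triode; I_D = 2.53 mA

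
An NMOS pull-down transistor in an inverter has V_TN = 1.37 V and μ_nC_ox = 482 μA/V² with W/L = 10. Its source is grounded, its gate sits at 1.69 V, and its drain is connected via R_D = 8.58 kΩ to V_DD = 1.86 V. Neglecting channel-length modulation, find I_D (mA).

I_D = 0.196 mA

V_GS = V_G = 1.69 V, so V_ov = 1.69 − 1.37 = 0.32 V.
k_n = μ_nC_ox · (W/L) = 4.82 mA/V².
Assume saturation: I_D = ½ k_n V_ov² = 0.5 × 4.82 × 0.32² = 0.247 mA, giving V_DS = V_DD − I_D R_D = 1.86 − 0.247 × 8.58 = -0.257 V.
But -0.257 V < V_ov = 0.32 V, so the device is actually in triode.
In triode I_D = k_n[V_ov V_DS − ½ V_DS²] and I_D = (V_DD − V_DS)/R_D. Equating: 20.7 V_DS² − 14.23 V_DS + 1.86 = 0, giving V_DS = 0.175 V (the root below V_ov).
I_D = (1.86 − 0.175) / 8.58 = 0.196 mA.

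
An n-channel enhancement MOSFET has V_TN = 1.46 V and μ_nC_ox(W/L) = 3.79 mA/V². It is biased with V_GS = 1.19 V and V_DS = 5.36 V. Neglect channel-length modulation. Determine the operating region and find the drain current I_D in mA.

V_GS = 1.19 V < V_TN = 1.46 V, so the transistor is in cutoff.

Cutoff; I_D = 0 mA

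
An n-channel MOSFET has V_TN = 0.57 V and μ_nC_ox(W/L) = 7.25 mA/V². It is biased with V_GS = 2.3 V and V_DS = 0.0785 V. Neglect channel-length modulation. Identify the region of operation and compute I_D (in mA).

Triode; I_D = 0.962 mA

V_ov = V_GS − V_TN = 2.3 − 0.57 = 1.73 V.
Since V_DS = 0.0785 V < V_ov = 1.73 V, the device is in the triode region.
I_D = k_n [V_ov · V_DS − ½ V_DS²] = 7.25 × [1.73 × 0.0785 − 0.5 × 0.0785²] = 0.962 mA.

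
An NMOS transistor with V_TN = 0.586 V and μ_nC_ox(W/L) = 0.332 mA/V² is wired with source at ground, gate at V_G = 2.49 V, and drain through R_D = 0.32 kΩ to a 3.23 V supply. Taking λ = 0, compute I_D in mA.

V_GS = V_G = 2.49 V, so V_ov = 2.49 − 0.586 = 1.9 V.
Assume saturation: I_D = ½ k_n V_ov² = 0.5 × 0.332 × 1.9² = 0.602 mA, giving V_DS = V_DD − I_D R_D = 3.23 − 0.602 × 0.32 = 3.04 V.
V_DS = 3.04 V ≥ V_ov = 1.9 V, confirming saturation.

I_D = 0.602 mA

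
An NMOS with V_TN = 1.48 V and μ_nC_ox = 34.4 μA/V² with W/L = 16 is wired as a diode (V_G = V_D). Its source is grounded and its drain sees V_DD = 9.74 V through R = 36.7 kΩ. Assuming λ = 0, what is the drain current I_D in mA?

With gate tied to drain, V_GS = V_DS ≥ V_GS − V_TN, so the device is in saturation.
k_n = μ_nC_ox · (W/L) = 0.5504 mA/V².
KCL at the drain: ½ k_n (V_GS − V_TN)² = (V_DD − V_GS)/R.
Let x = V_GS − 1.48. Then 10.1 x² + x − 8.26 = 0, giving x = 0.856 V (positive root), so V_GS = 2.34 V.
I_D = (V_DD − V_GS)/R = (9.74 − 2.34) / 36.7 = 0.202 mA.

I_D = 0.202 mA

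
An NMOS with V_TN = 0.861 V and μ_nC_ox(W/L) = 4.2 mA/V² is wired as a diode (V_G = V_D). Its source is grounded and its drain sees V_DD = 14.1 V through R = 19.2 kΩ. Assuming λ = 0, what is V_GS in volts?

With gate tied to drain, V_GS = V_DS ≥ V_GS − V_TN, so the device is in saturation.
KCL at the drain: ½ k_n (V_GS − V_TN)² = (V_DD − V_GS)/R.
Let x = V_GS − 0.861. Then 40.3 x² + x − 13.24 = 0, giving x = 0.561 V (positive root), so V_GS = 1.42 V.
I_D = (V_DD − V_GS)/R = (14.1 − 1.42) / 19.2 = 0.66 mA.

V_GS = 1.42 V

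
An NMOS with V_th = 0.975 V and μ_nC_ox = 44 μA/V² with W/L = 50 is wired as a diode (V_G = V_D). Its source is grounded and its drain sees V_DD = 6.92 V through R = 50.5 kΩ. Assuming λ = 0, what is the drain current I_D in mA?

With gate tied to drain, V_GS = V_DS ≥ V_GS − V_th, so the device is in saturation.
k_n = μ_nC_ox · (W/L) = 2.2 mA/V².
KCL at the drain: ½ k_n (V_GS − V_th)² = (V_DD − V_GS)/R.
Let x = V_GS − 0.975. Then 55.6 x² + x − 5.945 = 0, giving x = 0.318 V (positive root), so V_GS = 1.29 V.
I_D = (V_DD − V_GS)/R = (6.92 − 1.29) / 50.5 = 0.111 mA.

I_D = 0.111 mA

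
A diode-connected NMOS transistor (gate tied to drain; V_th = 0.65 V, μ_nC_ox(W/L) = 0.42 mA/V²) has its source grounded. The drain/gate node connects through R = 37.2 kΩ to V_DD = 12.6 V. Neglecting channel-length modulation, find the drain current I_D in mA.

With gate tied to drain, V_GS = V_DS ≥ V_GS − V_th, so the device is in saturation.
KCL at the drain: ½ k_n (V_GS − V_th)² = (V_DD − V_GS)/R.
Let x = V_GS − 0.65. Then 7.81 x² + x − 11.95 = 0, giving x = 1.17 V (positive root), so V_GS = 1.82 V.
I_D = (V_DD − V_GS)/R = (12.6 − 1.82) / 37.2 = 0.29 mA.

I_D = 0.290 mA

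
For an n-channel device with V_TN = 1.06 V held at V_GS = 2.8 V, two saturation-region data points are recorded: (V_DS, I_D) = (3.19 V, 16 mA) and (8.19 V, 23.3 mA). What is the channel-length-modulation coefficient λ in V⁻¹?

With V_GS fixed, I_D ∝ (1 + λ V_DS) in saturation, so I_D2/I_D1 = (1 + λ V_DS2)/(1 + λ V_DS1).
23.3/16 = 1.456 = (1 + 8.19 λ)/(1 + 3.19 λ).
Solving: λ (I_D1 V_DS2 − I_D2 V_DS1) = I_D2 − I_D1, so λ = (23.3 − 16) / (16 × 8.19 − 23.3 × 3.19) = 7.3 / 56.7 = 0.129 V⁻¹.

λ = 0.129 V⁻¹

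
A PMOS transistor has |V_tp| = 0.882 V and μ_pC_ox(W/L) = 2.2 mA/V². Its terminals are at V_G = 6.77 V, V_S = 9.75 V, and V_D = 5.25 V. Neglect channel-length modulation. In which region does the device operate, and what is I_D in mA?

V_SG = V_S − V_G = 9.75 − 6.77 = 2.98 V; V_SD = V_S − V_D = 9.75 − 5.25 = 4.5 V.
V_ov = V_SG − |V_tp| = 2.98 − 0.882 = 2.1 V.
Since V_SD = 4.5 V ≥ V_ov = 2.1 V, the device is in saturation.
I_D = ½ k_p V_ov² = 0.5 × 2.2 × 2.1² = 4.84 mA.

Saturation; I_D = 4.84 mA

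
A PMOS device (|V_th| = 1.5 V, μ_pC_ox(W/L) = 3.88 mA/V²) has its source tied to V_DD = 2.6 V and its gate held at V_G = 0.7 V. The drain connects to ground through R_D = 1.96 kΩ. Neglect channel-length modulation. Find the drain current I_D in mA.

I_D = 0.310 mA

V_SG = V_DD − V_G = 2.6 − 0.7 = 1.9 V, so V_ov = 1.9 − 1.5 = 0.4 V.
Assume saturation: I_D = ½ k_p V_ov² = 0.5 × 3.88 × 0.4² = 0.31 mA, giving V_SD = V_DD − I_D R_D = 2.6 − 0.31 × 1.96 = 1.99 V.
V_SD = 1.99 V ≥ V_ov = 0.4 V, confirming saturation.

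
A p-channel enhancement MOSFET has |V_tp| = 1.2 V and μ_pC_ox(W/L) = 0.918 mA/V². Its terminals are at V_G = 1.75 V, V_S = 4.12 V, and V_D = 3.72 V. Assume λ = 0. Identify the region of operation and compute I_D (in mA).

Triode; I_D = 0.356 mA

V_SG = V_S − V_G = 4.12 − 1.75 = 2.37 V; V_SD = V_S − V_D = 4.12 − 3.72 = 0.4 V.
V_ov = V_SG − |V_tp| = 2.37 − 1.2 = 1.17 V.
Since V_SD = 0.4 V < V_ov = 1.17 V, the device is in the triode region.
I_D = k_p [V_ov · V_SD − ½ V_SD²] = 0.918 × [1.17 × 0.4 − 0.5 × 0.4²] = 0.356 mA.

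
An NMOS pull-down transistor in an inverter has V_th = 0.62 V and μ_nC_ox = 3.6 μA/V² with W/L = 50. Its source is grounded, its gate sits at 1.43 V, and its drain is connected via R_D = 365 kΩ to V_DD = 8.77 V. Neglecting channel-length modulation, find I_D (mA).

V_GS = V_G = 1.43 V, so V_ov = 1.43 − 0.62 = 0.81 V.
k_n = μ_nC_ox · (W/L) = 0.18 mA/V².
Assume saturation: I_D = ½ k_n V_ov² = 0.5 × 0.18 × 0.81² = 0.059 mA, giving V_DS = V_DD − I_D R_D = 8.77 − 0.059 × 365 = -12.8 V.
But -12.8 V < V_ov = 0.81 V, so the device is actually in triode.
In triode I_D = k_n[V_ov V_DS − ½ V_DS²] and I_D = (V_DD − V_DS)/R_D. Equating: 32.9 V_DS² − 54.22 V_DS + 8.77 = 0, giving V_DS = 0.182 V (the root below V_ov).
I_D = (8.77 − 0.182) / 365 = 0.0235 mA.

I_D = 0.0235 mA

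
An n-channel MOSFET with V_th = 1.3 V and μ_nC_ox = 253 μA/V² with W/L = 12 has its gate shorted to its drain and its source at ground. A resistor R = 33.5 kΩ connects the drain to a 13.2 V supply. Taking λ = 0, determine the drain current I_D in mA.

With gate tied to drain, V_GS = V_DS ≥ V_GS − V_th, so the device is in saturation.
k_n = μ_nC_ox · (W/L) = 3.036 mA/V².
KCL at the drain: ½ k_n (V_GS − V_th)² = (V_DD − V_GS)/R.
Let x = V_GS − 1.3. Then 50.9 x² + x − 11.9 = 0, giving x = 0.474 V (positive root), so V_GS = 1.77 V.
I_D = (V_DD − V_GS)/R = (13.2 − 1.77) / 33.5 = 0.341 mA.

I_D = 0.341 mA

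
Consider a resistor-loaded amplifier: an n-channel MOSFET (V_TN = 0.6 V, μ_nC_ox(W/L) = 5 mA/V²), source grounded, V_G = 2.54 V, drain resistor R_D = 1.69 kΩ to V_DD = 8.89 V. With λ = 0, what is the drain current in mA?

V_GS = V_G = 2.54 V, so V_ov = 2.54 − 0.6 = 1.94 V.
Assume saturation: I_D = ½ k_n V_ov² = 0.5 × 5 × 1.94² = 9.41 mA, giving V_DS = V_DD − I_D R_D = 8.89 − 9.41 × 1.69 = -7.01 V.
But -7.01 V < V_ov = 1.94 V, so the device is actually in triode.
In triode I_D = k_n[V_ov V_DS − ½ V_DS²] and I_D = (V_DD − V_DS)/R_D. Equating: 4.22 V_DS² − 17.39 V_DS + 8.89 = 0, giving V_DS = 0.598 V (the root below V_ov).
I_D = (8.89 − 0.598) / 1.69 = 4.91 mA.

I_D = 4.91 mA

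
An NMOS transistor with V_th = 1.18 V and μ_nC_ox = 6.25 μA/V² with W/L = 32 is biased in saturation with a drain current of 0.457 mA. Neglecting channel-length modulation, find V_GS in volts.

k_n = μ_nC_ox · (W/L) = 0.2 mA/V².
In saturation I_D = ½ k_n (V_GS − V_th)², so V_GS − V_th = √(2 I_D / k_n) = √(2 × 0.457 / 0.2) = 2.14 V.
V_GS = 1.18 + 2.14 = 3.32 V.

V_GS = 3.32 V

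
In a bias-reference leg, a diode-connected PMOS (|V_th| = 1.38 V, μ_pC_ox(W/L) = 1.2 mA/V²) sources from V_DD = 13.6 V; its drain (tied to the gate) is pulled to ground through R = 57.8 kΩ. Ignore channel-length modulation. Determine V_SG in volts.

With gate tied to drain, V_SG = V_SD ≥ V_SG − |V_th|, so the device is in saturation.
KCL at the drain: ½ k_p (V_SG − |V_th|)² = (V_DD − V_SG)/R.
Let x = V_SG − 1.38. Then 34.7 x² + x − 12.22 = 0, giving x = 0.579 V (positive root), so V_SG = 1.96 V.
I_D = (V_DD − V_SG)/R = (13.6 − 1.96) / 57.8 = 0.201 mA.

V_SG = 1.96 V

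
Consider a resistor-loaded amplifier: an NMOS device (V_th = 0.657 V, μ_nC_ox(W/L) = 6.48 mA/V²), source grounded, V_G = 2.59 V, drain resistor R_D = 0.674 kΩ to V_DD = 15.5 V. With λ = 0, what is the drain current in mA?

V_GS = V_G = 2.59 V, so V_ov = 2.59 − 0.657 = 1.93 V.
Assume saturation: I_D = ½ k_n V_ov² = 0.5 × 6.48 × 1.93² = 12.1 mA, giving V_DS = V_DD − I_D R_D = 15.5 − 12.1 × 0.674 = 7.34 V.
V_DS = 7.34 V ≥ V_ov = 1.93 V, confirming saturation.

I_D = 12.1 mA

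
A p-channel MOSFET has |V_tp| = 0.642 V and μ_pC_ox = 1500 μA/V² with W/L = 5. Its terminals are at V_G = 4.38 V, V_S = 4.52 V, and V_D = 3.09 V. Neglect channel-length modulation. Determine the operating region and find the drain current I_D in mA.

Cutoff; I_D = 0 mA

V_SG = V_S − V_G = 4.52 − 4.38 = 0.14 V; V_SD = V_S − V_D = 4.52 − 3.09 = 1.43 V.
V_SG = 0.14 V < |V_tp| = 0.642 V, so the transistor is in cutoff.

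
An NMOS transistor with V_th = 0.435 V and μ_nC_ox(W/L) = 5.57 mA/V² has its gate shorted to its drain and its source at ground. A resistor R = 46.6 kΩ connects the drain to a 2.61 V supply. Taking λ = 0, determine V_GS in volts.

With gate tied to drain, V_GS = V_DS ≥ V_GS − V_th, so the device is in saturation.
KCL at the drain: ½ k_n (V_GS − V_th)² = (V_DD − V_GS)/R.
Let x = V_GS − 0.435. Then 130 x² + x − 2.175 = 0, giving x = 0.126 V (positive root), so V_GS = 0.561 V.
I_D = (V_DD − V_GS)/R = (2.61 − 0.561) / 46.6 = 0.044 mA.

V_GS = 0.561 V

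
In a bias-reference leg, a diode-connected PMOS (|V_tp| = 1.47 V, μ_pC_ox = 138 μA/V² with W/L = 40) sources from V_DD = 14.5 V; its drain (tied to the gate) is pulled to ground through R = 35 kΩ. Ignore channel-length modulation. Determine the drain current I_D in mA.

I_D = 0.362 mA

With gate tied to drain, V_SG = V_SD ≥ V_SG − |V_tp|, so the device is in saturation.
k_p = μ_pC_ox · (W/L) = 5.52 mA/V².
KCL at the drain: ½ k_p (V_SG − |V_tp|)² = (V_DD − V_SG)/R.
Let x = V_SG − 1.47. Then 96.6 x² + x − 13.03 = 0, giving x = 0.362 V (positive root), so V_SG = 1.83 V.
I_D = (V_DD − V_SG)/R = (14.5 − 1.83) / 35 = 0.362 mA.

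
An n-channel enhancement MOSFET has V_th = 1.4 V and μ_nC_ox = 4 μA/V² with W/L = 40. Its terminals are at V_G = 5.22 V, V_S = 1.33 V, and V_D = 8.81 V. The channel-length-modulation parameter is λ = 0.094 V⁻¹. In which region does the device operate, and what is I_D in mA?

V_GS = V_G − V_S = 5.22 − 1.33 = 3.89 V; V_DS = V_D − V_S = 8.81 − 1.33 = 7.48 V.
k_n = μ_nC_ox · (W/L) = 0.16 mA/V².
V_ov = V_GS − V_th = 3.89 − 1.4 = 2.49 V.
Since V_DS = 7.48 V ≥ V_ov = 2.49 V, the device is in saturation.
I_D = ½ k_n V_ov² (1 + λ V_DS) = 0.5 × 0.16 × 2.49² × (1 + 0.094 × 7.48) = 0.845 mA.

Saturation; I_D = 0.845 mA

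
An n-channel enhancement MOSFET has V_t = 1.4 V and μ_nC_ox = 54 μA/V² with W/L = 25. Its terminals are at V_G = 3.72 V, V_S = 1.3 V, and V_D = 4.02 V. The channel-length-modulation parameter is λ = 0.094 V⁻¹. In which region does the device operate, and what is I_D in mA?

Saturation; I_D = 0.882 mA

V_GS = V_G − V_S = 3.72 − 1.3 = 2.42 V; V_DS = V_D − V_S = 4.02 − 1.3 = 2.72 V.
k_n = μ_nC_ox · (W/L) = 1.35 mA/V².
V_ov = V_GS − V_t = 2.42 − 1.4 = 1.02 V.
Since V_DS = 2.72 V ≥ V_ov = 1.02 V, the device is in saturation.
I_D = ½ k_n V_ov² (1 + λ V_DS) = 0.5 × 1.35 × 1.02² × (1 + 0.094 × 2.72) = 0.882 mA.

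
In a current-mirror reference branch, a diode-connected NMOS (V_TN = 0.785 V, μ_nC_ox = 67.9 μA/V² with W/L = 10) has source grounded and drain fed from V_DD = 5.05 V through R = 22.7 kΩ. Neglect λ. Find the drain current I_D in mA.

With gate tied to drain, V_GS = V_DS ≥ V_GS − V_TN, so the device is in saturation.
k_n = μ_nC_ox · (W/L) = 0.679 mA/V².
KCL at the drain: ½ k_n (V_GS − V_TN)² = (V_DD − V_GS)/R.
Let x = V_GS − 0.785. Then 7.71 x² + x − 4.265 = 0, giving x = 0.682 V (positive root), so V_GS = 1.47 V.
I_D = (V_DD − V_GS)/R = (5.05 − 1.47) / 22.7 = 0.158 mA.

I_D = 0.158 mA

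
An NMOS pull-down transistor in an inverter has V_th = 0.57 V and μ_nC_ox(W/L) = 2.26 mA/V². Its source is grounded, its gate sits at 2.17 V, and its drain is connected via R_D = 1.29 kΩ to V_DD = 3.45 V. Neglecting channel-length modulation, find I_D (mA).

V_GS = V_G = 2.17 V, so V_ov = 2.17 − 0.57 = 1.6 V.
Assume saturation: I_D = ½ k_n V_ov² = 0.5 × 2.26 × 1.6² = 2.89 mA, giving V_DS = V_DD − I_D R_D = 3.45 − 2.89 × 1.29 = -0.282 V.
But -0.282 V < V_ov = 1.6 V, so the device is actually in triode.
In triode I_D = k_n[V_ov V_DS − ½ V_DS²] and I_D = (V_DD − V_DS)/R_D. Equating: 1.46 V_DS² − 5.665 V_DS + 3.45 = 0, giving V_DS = 0.756 V (the root below V_ov).
I_D = (3.45 − 0.756) / 1.29 = 2.09 mA.

I_D = 2.09 mA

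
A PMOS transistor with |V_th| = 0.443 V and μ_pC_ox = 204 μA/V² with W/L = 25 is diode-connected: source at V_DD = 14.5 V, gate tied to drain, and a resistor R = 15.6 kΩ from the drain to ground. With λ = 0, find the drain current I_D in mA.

With gate tied to drain, V_SG = V_SD ≥ V_SG − |V_th|, so the device is in saturation.
k_p = μ_pC_ox · (W/L) = 5.1 mA/V².
KCL at the drain: ½ k_p (V_SG − |V_th|)² = (V_DD − V_SG)/R.
Let x = V_SG − 0.443. Then 39.8 x² + x − 14.06 = 0, giving x = 0.582 V (positive root), so V_SG = 1.03 V.
I_D = (V_DD − V_SG)/R = (14.5 − 1.03) / 15.6 = 0.864 mA.

I_D = 0.864 mA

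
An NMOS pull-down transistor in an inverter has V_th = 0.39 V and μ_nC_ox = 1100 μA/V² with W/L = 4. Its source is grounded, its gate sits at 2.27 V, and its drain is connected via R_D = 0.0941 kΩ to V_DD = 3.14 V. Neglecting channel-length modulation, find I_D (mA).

V_GS = V_G = 2.27 V, so V_ov = 2.27 − 0.39 = 1.88 V.
k_n = μ_nC_ox · (W/L) = 4.4 mA/V².
Assume saturation: I_D = ½ k_n V_ov² = 0.5 × 4.4 × 1.88² = 7.78 mA, giving V_DS = V_DD − I_D R_D = 3.14 − 7.78 × 0.0941 = 2.41 V.
V_DS = 2.41 V ≥ V_ov = 1.88 V, confirming saturation.

I_D = 7.78 mA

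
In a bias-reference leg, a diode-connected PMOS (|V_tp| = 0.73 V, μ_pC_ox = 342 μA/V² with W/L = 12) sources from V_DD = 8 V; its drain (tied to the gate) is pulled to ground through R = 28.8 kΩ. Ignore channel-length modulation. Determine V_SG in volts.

V_SG = 1.07 V

With gate tied to drain, V_SG = V_SD ≥ V_SG − |V_tp|, so the device is in saturation.
k_p = μ_pC_ox · (W/L) = 4.104 mA/V².
KCL at the drain: ½ k_p (V_SG − |V_tp|)² = (V_DD − V_SG)/R.
Let x = V_SG − 0.73. Then 59.1 x² + x − 7.27 = 0, giving x = 0.342 V (positive root), so V_SG = 1.07 V.
I_D = (V_DD − V_SG)/R = (8 − 1.07) / 28.8 = 0.241 mA.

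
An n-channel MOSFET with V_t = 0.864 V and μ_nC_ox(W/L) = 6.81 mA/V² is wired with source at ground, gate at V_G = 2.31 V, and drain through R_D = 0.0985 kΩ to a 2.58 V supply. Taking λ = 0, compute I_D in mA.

I_D = 7.12 mA

V_GS = V_G = 2.31 V, so V_ov = 2.31 − 0.864 = 1.45 V.
Assume saturation: I_D = ½ k_n V_ov² = 0.5 × 6.81 × 1.45² = 7.12 mA, giving V_DS = V_DD − I_D R_D = 2.58 − 7.12 × 0.0985 = 1.88 V.
V_DS = 1.88 V ≥ V_ov = 1.45 V, confirming saturation.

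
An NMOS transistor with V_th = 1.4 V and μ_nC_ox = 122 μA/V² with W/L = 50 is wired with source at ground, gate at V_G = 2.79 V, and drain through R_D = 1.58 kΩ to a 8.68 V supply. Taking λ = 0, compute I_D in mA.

I_D = 4.96 mA

V_GS = V_G = 2.79 V, so V_ov = 2.79 − 1.4 = 1.39 V.
k_n = μ_nC_ox · (W/L) = 6.1 mA/V².
Assume saturation: I_D = ½ k_n V_ov² = 0.5 × 6.1 × 1.39² = 5.89 mA, giving V_DS = V_DD − I_D R_D = 8.68 − 5.89 × 1.58 = -0.631 V.
But -0.631 V < V_ov = 1.39 V, so the device is actually in triode.
In triode I_D = k_n[V_ov V_DS − ½ V_DS²] and I_D = (V_DD − V_DS)/R_D. Equating: 4.82 V_DS² − 14.4 V_DS + 8.68 = 0, giving V_DS = 0.838 V (the root below V_ov).
I_D = (8.68 − 0.838) / 1.58 = 4.96 mA.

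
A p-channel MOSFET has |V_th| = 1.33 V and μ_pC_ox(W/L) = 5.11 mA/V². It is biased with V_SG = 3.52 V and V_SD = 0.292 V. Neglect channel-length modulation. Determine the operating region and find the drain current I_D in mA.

Triode; I_D = 3.05 mA

V_ov = V_SG − |V_th| = 3.52 − 1.33 = 2.19 V.
Since V_SD = 0.292 V < V_ov = 2.19 V, the device is in the triode region.
I_D = k_p [V_ov · V_SD − ½ V_SD²] = 5.11 × [2.19 × 0.292 − 0.5 × 0.292²] = 3.05 mA.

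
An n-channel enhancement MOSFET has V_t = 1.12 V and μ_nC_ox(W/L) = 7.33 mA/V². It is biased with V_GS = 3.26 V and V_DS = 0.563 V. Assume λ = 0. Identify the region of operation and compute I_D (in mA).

Triode; I_D = 7.67 mA

V_ov = V_GS − V_t = 3.26 − 1.12 = 2.14 V.
Since V_DS = 0.563 V < V_ov = 2.14 V, the device is in the triode region.
I_D = k_n [V_ov · V_DS − ½ V_DS²] = 7.33 × [2.14 × 0.563 − 0.5 × 0.563²] = 7.67 mA.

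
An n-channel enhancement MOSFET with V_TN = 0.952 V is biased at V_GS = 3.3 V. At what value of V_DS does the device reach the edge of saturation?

V_DS,sat = 2.35 V

The boundary between triode and saturation is V_DS = V_GS − V_TN = V_ov.
V_ov = 3.3 − 0.952 = 2.35 V.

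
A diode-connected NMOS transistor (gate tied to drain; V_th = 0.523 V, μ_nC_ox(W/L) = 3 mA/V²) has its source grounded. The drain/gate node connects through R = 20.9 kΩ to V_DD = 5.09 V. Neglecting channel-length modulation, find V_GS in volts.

With gate tied to drain, V_GS = V_DS ≥ V_GS − V_th, so the device is in saturation.
KCL at the drain: ½ k_n (V_GS − V_th)² = (V_DD − V_GS)/R.
Let x = V_GS − 0.523. Then 31.3 x² + x − 4.567 = 0, giving x = 0.366 V (positive root), so V_GS = 0.889 V.
I_D = (V_DD − V_GS)/R = (5.09 − 0.889) / 20.9 = 0.201 mA.

V_GS = 0.889 V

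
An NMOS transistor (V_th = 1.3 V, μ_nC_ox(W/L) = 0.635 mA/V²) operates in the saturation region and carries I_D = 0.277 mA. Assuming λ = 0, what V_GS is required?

In saturation I_D = ½ k_n (V_GS − V_th)², so V_GS − V_th = √(2 I_D / k_n) = √(2 × 0.277 / 0.635) = 0.934 V.
V_GS = 1.3 + 0.934 = 2.23 V.

V_GS = 2.23 V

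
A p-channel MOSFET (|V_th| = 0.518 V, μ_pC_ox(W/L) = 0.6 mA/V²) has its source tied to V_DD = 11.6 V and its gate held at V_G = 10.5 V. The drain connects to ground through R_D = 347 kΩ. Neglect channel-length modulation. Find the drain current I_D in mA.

I_D = 0.0331 mA

V_SG = V_DD − V_G = 11.6 − 10.5 = 1.1 V, so V_ov = 1.1 − 0.518 = 0.582 V.
Assume saturation: I_D = ½ k_p V_ov² = 0.5 × 0.6 × 0.582² = 0.102 mA, giving V_SD = V_DD − I_D R_D = 11.6 − 0.102 × 347 = -23.7 V.
But -23.7 V < V_ov = 0.582 V, so the device is actually in triode.
In triode I_D = k_p[V_ov V_SD − ½ V_SD²] and I_D = (V_DD − V_SD)/R_D. Equating: 104 V_SD² − 122.2 V_SD + 11.6 = 0, giving V_SD = 0.104 V (the root below V_ov).
I_D = (11.6 − 0.104) / 347 = 0.0331 mA.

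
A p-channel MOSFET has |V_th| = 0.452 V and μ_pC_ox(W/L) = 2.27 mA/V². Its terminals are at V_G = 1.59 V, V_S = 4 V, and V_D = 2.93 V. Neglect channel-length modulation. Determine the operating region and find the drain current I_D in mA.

V_SG = V_S − V_G = 4 − 1.59 = 2.41 V; V_SD = V_S − V_D = 4 − 2.93 = 1.07 V.
V_ov = V_SG − |V_th| = 2.41 − 0.452 = 1.96 V.
Since V_SD = 1.07 V < V_ov = 1.96 V, the device is in the triode region.
I_D = k_p [V_ov · V_SD − ½ V_SD²] = 2.27 × [1.96 × 1.07 − 0.5 × 1.07²] = 3.46 mA.

Triode; I_D = 3.46 mA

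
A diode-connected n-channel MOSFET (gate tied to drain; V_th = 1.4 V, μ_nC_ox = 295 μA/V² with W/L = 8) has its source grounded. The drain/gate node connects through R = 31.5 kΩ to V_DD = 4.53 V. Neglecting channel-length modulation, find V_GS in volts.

V_GS = 1.68 V

With gate tied to drain, V_GS = V_DS ≥ V_GS − V_th, so the device is in saturation.
k_n = μ_nC_ox · (W/L) = 2.36 mA/V².
KCL at the drain: ½ k_n (V_GS − V_th)² = (V_DD − V_GS)/R.
Let x = V_GS − 1.4. Then 37.2 x² + x − 3.13 = 0, giving x = 0.277 V (positive root), so V_GS = 1.68 V.
I_D = (V_DD − V_GS)/R = (4.53 − 1.68) / 31.5 = 0.0906 mA.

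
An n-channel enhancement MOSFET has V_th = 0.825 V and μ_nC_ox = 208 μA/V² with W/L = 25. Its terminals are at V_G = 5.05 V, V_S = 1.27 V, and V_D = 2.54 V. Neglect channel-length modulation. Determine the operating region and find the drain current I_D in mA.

Triode; I_D = 15.3 mA

V_GS = V_G − V_S = 5.05 − 1.27 = 3.78 V; V_DS = V_D − V_S = 2.54 − 1.27 = 1.27 V.
k_n = μ_nC_ox · (W/L) = 5.2 mA/V².
V_ov = V_GS − V_th = 3.78 − 0.825 = 2.96 V.
Since V_DS = 1.27 V < V_ov = 2.96 V, the device is in the triode region.
I_D = k_n [V_ov · V_DS − ½ V_DS²] = 5.2 × [2.96 × 1.27 − 0.5 × 1.27²] = 15.3 mA.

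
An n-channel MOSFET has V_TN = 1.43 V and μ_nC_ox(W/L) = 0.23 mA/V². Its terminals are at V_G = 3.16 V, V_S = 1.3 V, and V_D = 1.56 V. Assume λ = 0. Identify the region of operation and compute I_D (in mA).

V_GS = V_G − V_S = 3.16 − 1.3 = 1.86 V; V_DS = V_D − V_S = 1.56 − 1.3 = 0.26 V.
V_ov = V_GS − V_TN = 1.86 − 1.43 = 0.43 V.
Since V_DS = 0.26 V < V_ov = 0.43 V, the device is in the triode region.
I_D = k_n [V_ov · V_DS − ½ V_DS²] = 0.23 × [0.43 × 0.26 − 0.5 × 0.26²] = 0.0179 mA.

Triode; I_D = 0.0179 mA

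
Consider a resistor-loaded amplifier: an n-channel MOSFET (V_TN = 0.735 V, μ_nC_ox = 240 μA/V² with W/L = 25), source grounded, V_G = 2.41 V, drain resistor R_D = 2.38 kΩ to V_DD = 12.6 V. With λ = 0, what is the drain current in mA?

I_D = 5.04 mA

V_GS = V_G = 2.41 V, so V_ov = 2.41 − 0.735 = 1.68 V.
k_n = μ_nC_ox · (W/L) = 6 mA/V².
Assume saturation: I_D = ½ k_n V_ov² = 0.5 × 6 × 1.68² = 8.42 mA, giving V_DS = V_DD − I_D R_D = 12.6 − 8.42 × 2.38 = -7.43 V.
But -7.43 V < V_ov = 1.68 V, so the device is actually in triode.
In triode I_D = k_n[V_ov V_DS − ½ V_DS²] and I_D = (V_DD − V_DS)/R_D. Equating: 7.14 V_DS² − 24.92 V_DS + 12.6 = 0, giving V_DS = 0.613 V (the root below V_ov).
I_D = (12.6 − 0.613) / 2.38 = 5.04 mA.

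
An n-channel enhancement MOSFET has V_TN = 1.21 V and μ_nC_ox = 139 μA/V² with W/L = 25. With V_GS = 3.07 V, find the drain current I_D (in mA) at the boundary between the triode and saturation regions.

At the boundary V_DS = V_ov = V_GS − V_TN = 3.07 − 1.21 = 1.86 V.
k_n = μ_nC_ox · (W/L) = 3.475 mA/V².
I_D = ½ k_n V_ov² = 0.5 × 3.475 × 1.86² = 6.01 mA.

I_D = 6.01 mA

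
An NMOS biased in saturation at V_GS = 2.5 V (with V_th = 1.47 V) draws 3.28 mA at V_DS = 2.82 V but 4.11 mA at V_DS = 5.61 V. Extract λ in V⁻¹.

With V_GS fixed, I_D ∝ (1 + λ V_DS) in saturation, so I_D2/I_D1 = (1 + λ V_DS2)/(1 + λ V_DS1).
4.11/3.28 = 1.253 = (1 + 5.61 λ)/(1 + 2.82 λ).
Solving: λ (I_D1 V_DS2 − I_D2 V_DS1) = I_D2 − I_D1, so λ = (4.11 − 3.28) / (3.28 × 5.61 − 4.11 × 2.82) = 0.83 / 6.81 = 0.122 V⁻¹.

λ = 0.122 V⁻¹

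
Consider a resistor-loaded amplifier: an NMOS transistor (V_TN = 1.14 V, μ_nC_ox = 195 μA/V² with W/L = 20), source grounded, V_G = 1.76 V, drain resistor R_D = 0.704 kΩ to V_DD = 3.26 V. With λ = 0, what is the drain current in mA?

I_D = 0.750 mA

V_GS = V_G = 1.76 V, so V_ov = 1.76 − 1.14 = 0.62 V.
k_n = μ_nC_ox · (W/L) = 3.9 mA/V².
Assume saturation: I_D = ½ k_n V_ov² = 0.5 × 3.9 × 0.62² = 0.75 mA, giving V_DS = V_DD − I_D R_D = 3.26 − 0.75 × 0.704 = 2.73 V.
V_DS = 2.73 V ≥ V_ov = 0.62 V, confirming saturation.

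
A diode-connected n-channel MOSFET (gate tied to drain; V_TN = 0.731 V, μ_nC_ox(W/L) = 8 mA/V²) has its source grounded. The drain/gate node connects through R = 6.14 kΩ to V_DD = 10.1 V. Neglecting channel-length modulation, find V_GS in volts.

V_GS = 1.33 V

With gate tied to drain, V_GS = V_DS ≥ V_GS − V_TN, so the device is in saturation.
KCL at the drain: ½ k_n (V_GS − V_TN)² = (V_DD − V_GS)/R.
Let x = V_GS − 0.731. Then 24.6 x² + x − 9.369 = 0, giving x = 0.598 V (positive root), so V_GS = 1.33 V.
I_D = (V_DD − V_GS)/R = (10.1 − 1.33) / 6.14 = 1.43 mA.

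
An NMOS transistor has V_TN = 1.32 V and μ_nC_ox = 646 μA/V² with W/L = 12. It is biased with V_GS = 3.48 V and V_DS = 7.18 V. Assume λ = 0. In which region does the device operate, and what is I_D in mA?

Saturation; I_D = 18.1 mA

k_n = μ_nC_ox · (W/L) = 7.752 mA/V².
V_ov = V_GS − V_TN = 3.48 − 1.32 = 2.16 V.
Since V_DS = 7.18 V ≥ V_ov = 2.16 V, the device is in saturation.
I_D = ½ k_n V_ov² = 0.5 × 7.752 × 2.16² = 18.1 mA.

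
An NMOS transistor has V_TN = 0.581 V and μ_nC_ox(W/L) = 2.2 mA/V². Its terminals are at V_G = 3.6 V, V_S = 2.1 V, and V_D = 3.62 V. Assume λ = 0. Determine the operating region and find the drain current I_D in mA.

V_GS = V_G − V_S = 3.6 − 2.1 = 1.5 V; V_DS = V_D − V_S = 3.62 − 2.1 = 1.52 V.
V_ov = V_GS − V_TN = 1.5 − 0.581 = 0.919 V.
Since V_DS = 1.52 V ≥ V_ov = 0.919 V, the device is in saturation.
I_D = ½ k_n V_ov² = 0.5 × 2.2 × 0.919² = 0.929 mA.

Saturation; I_D = 0.929 mA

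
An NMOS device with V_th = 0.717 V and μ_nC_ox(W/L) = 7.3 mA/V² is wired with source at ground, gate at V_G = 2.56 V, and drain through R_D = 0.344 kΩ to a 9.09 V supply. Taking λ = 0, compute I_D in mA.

V_GS = V_G = 2.56 V, so V_ov = 2.56 − 0.717 = 1.84 V.
Assume saturation: I_D = ½ k_n V_ov² = 0.5 × 7.3 × 1.84² = 12.4 mA, giving V_DS = V_DD − I_D R_D = 9.09 − 12.4 × 0.344 = 4.83 V.
V_DS = 4.83 V ≥ V_ov = 1.84 V, confirming saturation.

I_D = 12.4 mA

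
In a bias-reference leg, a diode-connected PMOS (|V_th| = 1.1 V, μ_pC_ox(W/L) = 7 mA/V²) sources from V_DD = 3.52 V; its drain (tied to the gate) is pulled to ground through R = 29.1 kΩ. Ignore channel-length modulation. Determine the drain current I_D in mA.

With gate tied to drain, V_SG = V_SD ≥ V_SG − |V_th|, so the device is in saturation.
KCL at the drain: ½ k_p (V_SG − |V_th|)² = (V_DD − V_SG)/R.
Let x = V_SG − 1.1. Then 102 x² + x − 2.42 = 0, giving x = 0.149 V (positive root), so V_SG = 1.25 V.
I_D = (V_DD − V_SG)/R = (3.52 − 1.25) / 29.1 = 0.078 mA.

I_D = 0.0780 mA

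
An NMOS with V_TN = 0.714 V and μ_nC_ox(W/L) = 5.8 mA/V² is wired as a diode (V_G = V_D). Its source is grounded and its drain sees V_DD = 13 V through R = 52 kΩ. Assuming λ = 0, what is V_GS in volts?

V_GS = 0.996 V

With gate tied to drain, V_GS = V_DS ≥ V_GS − V_TN, so the device is in saturation.
KCL at the drain: ½ k_n (V_GS − V_TN)² = (V_DD − V_GS)/R.
Let x = V_GS − 0.714. Then 151 x² + x − 12.29 = 0, giving x = 0.282 V (positive root), so V_GS = 0.996 V.
I_D = (V_DD − V_GS)/R = (13 − 0.996) / 52 = 0.231 mA.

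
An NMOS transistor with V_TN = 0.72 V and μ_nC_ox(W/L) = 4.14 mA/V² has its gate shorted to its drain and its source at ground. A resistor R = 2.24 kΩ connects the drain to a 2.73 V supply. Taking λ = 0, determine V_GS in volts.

With gate tied to drain, V_GS = V_DS ≥ V_GS − V_TN, so the device is in saturation.
KCL at the drain: ½ k_n (V_GS − V_TN)² = (V_DD − V_GS)/R.
Let x = V_GS − 0.72. Then 4.64 x² + x − 2.01 = 0, giving x = 0.559 V (positive root), so V_GS = 1.28 V.
I_D = (V_DD − V_GS)/R = (2.73 − 1.28) / 2.24 = 0.648 mA.

V_GS = 1.28 V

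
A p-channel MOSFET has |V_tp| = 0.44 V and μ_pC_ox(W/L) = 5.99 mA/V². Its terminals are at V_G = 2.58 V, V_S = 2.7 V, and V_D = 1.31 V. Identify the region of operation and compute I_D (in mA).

Cutoff; I_D = 0 mA

V_SG = V_S − V_G = 2.7 − 2.58 = 0.12 V; V_SD = V_S − V_D = 2.7 − 1.31 = 1.39 V.
V_SG = 0.12 V < |V_tp| = 0.44 V, so the transistor is in cutoff.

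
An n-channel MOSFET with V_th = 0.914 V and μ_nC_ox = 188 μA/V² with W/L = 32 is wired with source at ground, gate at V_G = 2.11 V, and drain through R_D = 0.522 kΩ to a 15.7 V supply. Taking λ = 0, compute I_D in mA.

I_D = 4.30 mA

V_GS = V_G = 2.11 V, so V_ov = 2.11 − 0.914 = 1.2 V.
k_n = μ_nC_ox · (W/L) = 6.016 mA/V².
Assume saturation: I_D = ½ k_n V_ov² = 0.5 × 6.016 × 1.2² = 4.3 mA, giving V_DS = V_DD − I_D R_D = 15.7 − 4.3 × 0.522 = 13.5 V.
V_DS = 13.5 V ≥ V_ov = 1.2 V, confirming saturation.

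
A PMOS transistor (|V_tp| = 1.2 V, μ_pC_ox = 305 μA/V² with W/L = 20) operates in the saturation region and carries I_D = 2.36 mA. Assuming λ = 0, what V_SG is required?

k_p = μ_pC_ox · (W/L) = 6.1 mA/V².
In saturation I_D = ½ k_p (V_SG − |V_tp|)², so V_SG − |V_tp| = √(2 I_D / k_p) = √(2 × 2.36 / 6.1) = 0.88 V.
V_SG = 1.2 + 0.88 = 2.08 V.

V_SG = 2.08 V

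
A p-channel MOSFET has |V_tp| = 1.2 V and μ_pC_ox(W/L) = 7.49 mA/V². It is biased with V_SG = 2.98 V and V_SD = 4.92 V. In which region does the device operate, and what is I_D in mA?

V_ov = V_SG − |V_tp| = 2.98 − 1.2 = 1.78 V.
Since V_SD = 4.92 V ≥ V_ov = 1.78 V, the device is in saturation.
I_D = ½ k_p V_ov² = 0.5 × 7.49 × 1.78² = 11.9 mA.

Saturation; I_D = 11.9 mA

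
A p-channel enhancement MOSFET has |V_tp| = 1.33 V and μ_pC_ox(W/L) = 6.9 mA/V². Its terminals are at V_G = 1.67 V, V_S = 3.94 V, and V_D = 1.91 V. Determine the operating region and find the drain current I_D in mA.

V_SG = V_S − V_G = 3.94 − 1.67 = 2.27 V; V_SD = V_S − V_D = 3.94 − 1.91 = 2.03 V.
V_ov = V_SG − |V_tp| = 2.27 − 1.33 = 0.94 V.
Since V_SD = 2.03 V ≥ V_ov = 0.94 V, the device is in saturation.
I_D = ½ k_p V_ov² = 0.5 × 6.9 × 0.94² = 3.05 mA.

Saturation; I_D = 3.05 mA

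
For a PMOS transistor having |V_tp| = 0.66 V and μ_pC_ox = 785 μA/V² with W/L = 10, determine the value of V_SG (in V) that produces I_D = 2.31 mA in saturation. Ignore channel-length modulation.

V_SG = 1.43 V

k_p = μ_pC_ox · (W/L) = 7.85 mA/V².
In saturation I_D = ½ k_p (V_SG − |V_tp|)², so V_SG − |V_tp| = √(2 I_D / k_p) = √(2 × 2.31 / 7.85) = 0.767 V.
V_SG = 0.66 + 0.767 = 1.43 V.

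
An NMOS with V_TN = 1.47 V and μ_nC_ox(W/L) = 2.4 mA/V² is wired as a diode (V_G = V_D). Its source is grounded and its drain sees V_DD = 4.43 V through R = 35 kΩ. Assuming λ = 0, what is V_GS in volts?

V_GS = 1.72 V

With gate tied to drain, V_GS = V_DS ≥ V_GS − V_TN, so the device is in saturation.
KCL at the drain: ½ k_n (V_GS − V_TN)² = (V_DD − V_GS)/R.
Let x = V_GS − 1.47. Then 42 x² + x − 2.96 = 0, giving x = 0.254 V (positive root), so V_GS = 1.72 V.
I_D = (V_DD − V_GS)/R = (4.43 − 1.72) / 35 = 0.0773 mA.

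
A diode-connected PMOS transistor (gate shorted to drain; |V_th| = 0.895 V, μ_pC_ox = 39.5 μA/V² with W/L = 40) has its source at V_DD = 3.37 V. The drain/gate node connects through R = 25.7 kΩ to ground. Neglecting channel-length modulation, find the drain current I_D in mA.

I_D = 0.0836 mA

With gate tied to drain, V_SG = V_SD ≥ V_SG − |V_th|, so the device is in saturation.
k_p = μ_pC_ox · (W/L) = 1.58 mA/V².
KCL at the drain: ½ k_p (V_SG − |V_th|)² = (V_DD − V_SG)/R.
Let x = V_SG − 0.895. Then 20.3 x² + x − 2.475 = 0, giving x = 0.325 V (positive root), so V_SG = 1.22 V.
I_D = (V_DD − V_SG)/R = (3.37 − 1.22) / 25.7 = 0.0836 mA.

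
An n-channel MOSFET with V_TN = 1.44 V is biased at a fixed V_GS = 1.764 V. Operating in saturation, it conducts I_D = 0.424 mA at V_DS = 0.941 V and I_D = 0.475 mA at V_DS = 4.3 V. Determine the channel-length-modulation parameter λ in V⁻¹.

λ = 0.0371 V⁻¹

With V_GS fixed, I_D ∝ (1 + λ V_DS) in saturation, so I_D2/I_D1 = (1 + λ V_DS2)/(1 + λ V_DS1).
0.475/0.424 = 1.12 = (1 + 4.3 λ)/(1 + 0.941 λ).
Solving: λ (I_D1 V_DS2 − I_D2 V_DS1) = I_D2 − I_D1, so λ = (0.475 − 0.424) / (0.424 × 4.3 − 0.475 × 0.941) = 0.051 / 1.38 = 0.0371 V⁻¹.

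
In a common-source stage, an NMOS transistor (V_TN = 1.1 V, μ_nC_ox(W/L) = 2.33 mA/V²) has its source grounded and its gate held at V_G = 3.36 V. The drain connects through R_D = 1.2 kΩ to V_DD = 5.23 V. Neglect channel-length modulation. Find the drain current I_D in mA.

V_GS = V_G = 3.36 V, so V_ov = 3.36 − 1.1 = 2.26 V.
Assume saturation: I_D = ½ k_n V_ov² = 0.5 × 2.33 × 2.26² = 5.95 mA, giving V_DS = V_DD − I_D R_D = 5.23 − 5.95 × 1.2 = -1.91 V.
But -1.91 V < V_ov = 2.26 V, so the device is actually in triode.
In triode I_D = k_n[V_ov V_DS − ½ V_DS²] and I_D = (V_DD − V_DS)/R_D. Equating: 1.4 V_DS² − 7.319 V_DS + 5.23 = 0, giving V_DS = 0.854 V (the root below V_ov).
I_D = (5.23 − 0.854) / 1.2 = 3.65 mA.

I_D = 3.65 mA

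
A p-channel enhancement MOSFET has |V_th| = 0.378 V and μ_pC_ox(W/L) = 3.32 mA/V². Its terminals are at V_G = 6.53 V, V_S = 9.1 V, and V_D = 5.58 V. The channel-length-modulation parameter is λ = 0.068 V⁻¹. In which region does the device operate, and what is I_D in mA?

Saturation; I_D = 9.89 mA

V_SG = V_S − V_G = 9.1 − 6.53 = 2.57 V; V_SD = V_S − V_D = 9.1 − 5.58 = 3.52 V.
V_ov = V_SG − |V_th| = 2.57 − 0.378 = 2.19 V.
Since V_SD = 3.52 V ≥ V_ov = 2.19 V, the device is in saturation.
I_D = ½ k_p V_ov² (1 + λ V_SD) = 0.5 × 3.32 × 2.19² × (1 + 0.068 × 3.52) = 9.89 mA.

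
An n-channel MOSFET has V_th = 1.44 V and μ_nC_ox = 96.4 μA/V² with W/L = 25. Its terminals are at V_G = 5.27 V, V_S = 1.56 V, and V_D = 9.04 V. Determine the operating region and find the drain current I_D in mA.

Saturation; I_D = 6.21 mA

V_GS = V_G − V_S = 5.27 − 1.56 = 3.71 V; V_DS = V_D − V_S = 9.04 − 1.56 = 7.48 V.
k_n = μ_nC_ox · (W/L) = 2.41 mA/V².
V_ov = V_GS − V_th = 3.71 − 1.44 = 2.27 V.
Since V_DS = 7.48 V ≥ V_ov = 2.27 V, the device is in saturation.
I_D = ½ k_n V_ov² = 0.5 × 2.41 × 2.27² = 6.21 mA.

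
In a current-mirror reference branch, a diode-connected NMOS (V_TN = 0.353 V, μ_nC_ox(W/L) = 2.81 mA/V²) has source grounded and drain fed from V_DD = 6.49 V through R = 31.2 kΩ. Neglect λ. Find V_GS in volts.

V_GS = 0.716 V

With gate tied to drain, V_GS = V_DS ≥ V_GS − V_TN, so the device is in saturation.
KCL at the drain: ½ k_n (V_GS − V_TN)² = (V_DD − V_GS)/R.
Let x = V_GS − 0.353. Then 43.8 x² + x − 6.137 = 0, giving x = 0.363 V (positive root), so V_GS = 0.716 V.
I_D = (V_DD − V_GS)/R = (6.49 − 0.716) / 31.2 = 0.185 mA.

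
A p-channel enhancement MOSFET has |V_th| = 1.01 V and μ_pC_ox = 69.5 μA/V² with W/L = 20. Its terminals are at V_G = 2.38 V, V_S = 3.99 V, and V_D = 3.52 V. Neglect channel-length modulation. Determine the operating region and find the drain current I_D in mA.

V_SG = V_S − V_G = 3.99 − 2.38 = 1.61 V; V_SD = V_S − V_D = 3.99 − 3.52 = 0.47 V.
k_p = μ_pC_ox · (W/L) = 1.39 mA/V².
V_ov = V_SG − |V_th| = 1.61 − 1.01 = 0.6 V.
Since V_SD = 0.47 V < V_ov = 0.6 V, the device is in the triode region.
I_D = k_p [V_ov · V_SD − ½ V_SD²] = 1.39 × [0.6 × 0.47 − 0.5 × 0.47²] = 0.238 mA.

Triode; I_D = 0.238 mA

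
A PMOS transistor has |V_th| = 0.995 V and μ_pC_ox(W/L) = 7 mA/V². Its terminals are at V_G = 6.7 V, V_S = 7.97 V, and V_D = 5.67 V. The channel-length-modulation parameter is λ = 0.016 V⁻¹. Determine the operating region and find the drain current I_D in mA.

V_SG = V_S − V_G = 7.97 − 6.7 = 1.27 V; V_SD = V_S − V_D = 7.97 − 5.67 = 2.3 V.
V_ov = V_SG − |V_th| = 1.27 − 0.995 = 0.275 V.
Since V_SD = 2.3 V ≥ V_ov = 0.275 V, the device is in saturation.
I_D = ½ k_p V_ov² (1 + λ V_SD) = 0.5 × 7 × 0.275² × (1 + 0.016 × 2.3) = 0.274 mA.

Saturation; I_D = 0.274 mA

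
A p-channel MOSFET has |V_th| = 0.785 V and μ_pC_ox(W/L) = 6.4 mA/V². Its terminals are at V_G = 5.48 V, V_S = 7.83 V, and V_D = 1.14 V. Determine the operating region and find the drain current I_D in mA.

Saturation; I_D = 7.84 mA

V_SG = V_S − V_G = 7.83 − 5.48 = 2.35 V; V_SD = V_S − V_D = 7.83 − 1.14 = 6.69 V.
V_ov = V_SG − |V_th| = 2.35 − 0.785 = 1.56 V.
Since V_SD = 6.69 V ≥ V_ov = 1.56 V, the device is in saturation.
I_D = ½ k_p V_ov² = 0.5 × 6.4 × 1.56² = 7.84 mA.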